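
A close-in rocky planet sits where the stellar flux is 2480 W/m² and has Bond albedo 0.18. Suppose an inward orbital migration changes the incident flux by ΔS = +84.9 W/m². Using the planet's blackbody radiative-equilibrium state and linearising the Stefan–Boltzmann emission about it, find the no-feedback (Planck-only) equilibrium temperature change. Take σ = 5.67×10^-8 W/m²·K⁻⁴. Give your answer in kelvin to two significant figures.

2.6 K

The baseline emission temperature is T_e = 307.7 K.
ΔF = Δ[S(1−α)]/4 = (1−0.18)·+84.9/4 = 17.40 W/m².
Linearising σT⁴ gives d(σT⁴)/dT = 4σT_e³ = 6.609 W/m² per K.
Hence the no-feedback warming is ΔF/(4σT_e³) = 2.63 K.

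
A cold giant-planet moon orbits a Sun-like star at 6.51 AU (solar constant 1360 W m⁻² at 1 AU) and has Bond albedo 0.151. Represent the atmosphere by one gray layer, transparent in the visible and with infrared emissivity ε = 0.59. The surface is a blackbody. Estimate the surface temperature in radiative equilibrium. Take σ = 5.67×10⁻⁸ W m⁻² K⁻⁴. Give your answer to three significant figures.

Irradiance scales as 1/d², so S = 1360 W m⁻² × (1/6.51)² = 32.09 W m⁻².
Effective emission temperature (TOA balance): σT_e⁴ = S(1−α)/4 = 6.811 W m⁻² → T_e = 104.7 K.
The surface balance (absorbed SW + ε·downward IR = σT_s⁴) with T_a⁴ = T_s⁴/2 reduces to T_s = T_e·[2/(2−ε)]^¼ = 114.3 K.

114 K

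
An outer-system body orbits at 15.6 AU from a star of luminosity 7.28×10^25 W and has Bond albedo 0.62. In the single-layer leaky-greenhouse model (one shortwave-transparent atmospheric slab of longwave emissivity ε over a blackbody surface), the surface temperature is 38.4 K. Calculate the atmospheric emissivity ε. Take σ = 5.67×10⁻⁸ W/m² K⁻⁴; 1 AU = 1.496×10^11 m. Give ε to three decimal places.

0.361

Orbital distance: d = 15.6 AU = 2.334×10^12 m.
Flux at the orbit: S = L/(4πd²) = 7.28×10^25/(4π·(2.33×10^12)²) = 1.064 W/m².
First, T_e = [1.064·(1−0.62)/(4σ)]^(1/4) = 36.54 K.
Inverting T_s⁴ = 2T_e⁴/(2−ε): (T_e/T_s)⁴ = 0.8196, so ε = 2(1 − 0.8196) = 0.3607.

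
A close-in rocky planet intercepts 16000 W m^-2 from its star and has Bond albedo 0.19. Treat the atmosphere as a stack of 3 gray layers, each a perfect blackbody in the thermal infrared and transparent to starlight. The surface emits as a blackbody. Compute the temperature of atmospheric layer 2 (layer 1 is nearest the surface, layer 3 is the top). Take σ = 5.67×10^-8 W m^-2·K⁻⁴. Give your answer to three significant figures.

Top-of-atmosphere balance: σT_e⁴ = S(1−α)/4 = 3240 W m^-2 → T_e = 488.9 K.
Each opaque layer satisfies 2T_j⁴ = T_{j−1}⁴ + T_{j+1}⁴, giving T_k⁴ = (N+1−k)T_e⁴.
T_2 = (2)^(1/4)·488.9 = 581.4 K.

581 kelvin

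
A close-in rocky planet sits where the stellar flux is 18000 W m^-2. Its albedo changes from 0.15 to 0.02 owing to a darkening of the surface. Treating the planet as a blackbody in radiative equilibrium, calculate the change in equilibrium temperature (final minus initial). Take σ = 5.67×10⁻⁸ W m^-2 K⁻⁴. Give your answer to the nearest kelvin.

18 K

Initial: T₁ = [S(1−0.15)/(4σ)]^(1/4) = 509.6 K.
Final:   T₂ = [S(1−0.02)/(4σ)]^(1/4) = 528.1 K.
Change: 528.1 − 509.6 = 18.46 K.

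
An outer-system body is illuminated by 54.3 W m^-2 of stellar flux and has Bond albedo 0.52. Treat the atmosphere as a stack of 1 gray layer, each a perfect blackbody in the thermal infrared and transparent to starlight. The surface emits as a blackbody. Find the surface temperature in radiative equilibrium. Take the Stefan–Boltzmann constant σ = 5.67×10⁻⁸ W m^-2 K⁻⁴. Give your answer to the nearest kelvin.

Top-of-atmosphere balance: σT_e⁴ = S(1−α)/4 = 6.516 W m^-2 → T_e = 103.5 K.
Layer-by-layer balance gives σT_s⁴ = (N+1)σT_e⁴, so T_s = 2^¼·103.5 = 123.1 K.

123 K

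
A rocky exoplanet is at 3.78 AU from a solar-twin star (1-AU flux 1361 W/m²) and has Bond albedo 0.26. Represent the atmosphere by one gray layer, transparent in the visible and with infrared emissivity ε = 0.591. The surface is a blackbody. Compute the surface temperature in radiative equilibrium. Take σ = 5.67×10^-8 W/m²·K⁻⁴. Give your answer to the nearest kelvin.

145 kelvin

Flux at the orbit: S = 1361/(3.78)² = 95.25 W/m².
Effective emission temperature (TOA balance): σT_e⁴ = S(1−α)/4 = 17.62 W/m² → T_e = 132.8 K.
The surface balance (absorbed SW + ε·downward IR = σT_s⁴) with T_a⁴ = T_s⁴/2 reduces to T_s = T_e·[2/(2−ε)]^¼ = 144.9 K.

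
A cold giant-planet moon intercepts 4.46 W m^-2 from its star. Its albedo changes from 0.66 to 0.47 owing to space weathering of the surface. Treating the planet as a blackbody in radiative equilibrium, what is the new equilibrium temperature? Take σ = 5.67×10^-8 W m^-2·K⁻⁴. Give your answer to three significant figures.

56.8 K

With the new albedo, S(1−α₂)/4 = 0.5909 W m^-2, so T₂ = 56.82 K.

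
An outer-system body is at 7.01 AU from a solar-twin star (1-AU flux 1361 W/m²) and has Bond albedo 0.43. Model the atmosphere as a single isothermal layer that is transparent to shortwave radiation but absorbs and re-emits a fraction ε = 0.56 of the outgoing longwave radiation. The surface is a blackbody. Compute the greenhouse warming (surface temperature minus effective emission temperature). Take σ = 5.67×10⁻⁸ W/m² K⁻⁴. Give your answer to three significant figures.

7.82 K

Irradiance scales as 1/d², so S = 1361 W/m² × (1/7.01)² = 27.70 W/m².
The planet radiates to space at T_e = [S(1−α)/(4σ)]^(1/4) = 91.34 K.
Surface balance with a leaky layer gives σT_s⁴ = σT_e⁴·2/(2−ε), so T_s = T_e·[2/(2−0.56)]^(1/4) = 99.16 K.
T_s − T_e = 99.16 − 91.34 = 7.818 K.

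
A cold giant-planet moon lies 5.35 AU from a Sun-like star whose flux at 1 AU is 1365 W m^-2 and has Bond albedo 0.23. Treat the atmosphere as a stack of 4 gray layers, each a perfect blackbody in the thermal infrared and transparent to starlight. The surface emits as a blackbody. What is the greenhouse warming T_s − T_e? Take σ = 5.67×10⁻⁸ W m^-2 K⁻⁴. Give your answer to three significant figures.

Flux at the orbit: S = 1365/(5.35)² = 47.69 W m^-2.
The effective emission temperature is T_e = [S(1−α)/(4σ)]^¼ = 112.8 K.
Surface: T_s = (5)^¼·T_e = 168.7 K.
Warming: T_s − T_e = 55.88 K.

55.9 K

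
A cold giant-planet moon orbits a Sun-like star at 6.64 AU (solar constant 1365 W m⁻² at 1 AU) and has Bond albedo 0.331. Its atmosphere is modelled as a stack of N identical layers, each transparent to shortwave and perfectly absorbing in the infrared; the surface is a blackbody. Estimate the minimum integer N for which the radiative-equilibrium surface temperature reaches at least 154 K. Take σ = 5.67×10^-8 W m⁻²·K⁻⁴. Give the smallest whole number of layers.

By the inverse-square law, S = 1365/6.64² = 30.96 W m⁻².
Top-of-atmosphere balance: σT_e⁴ = S(1−α)/4 = 5.178 W m⁻² → T_e = 97.76 K.
Need (N+1)T_e⁴ ≥ T_s⁴, i.e. N+1 ≥ (154/97.76)⁴ = 6.159.
So N ≥ 5.159; the smallest integer is N = 6.

6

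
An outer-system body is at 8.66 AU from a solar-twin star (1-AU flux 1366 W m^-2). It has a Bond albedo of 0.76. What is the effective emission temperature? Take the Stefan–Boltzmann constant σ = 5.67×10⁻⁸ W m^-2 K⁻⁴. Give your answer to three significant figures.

66.3 K

By the inverse-square law, S = 1366/8.66² = 18.21 W m^-2.
Absorbed flux (global mean): S(1−α)/4 = 18.21·0.24/4 = 1.093 W m^-2.
In equilibrium σT⁴ equals this, so T = 66.26 K.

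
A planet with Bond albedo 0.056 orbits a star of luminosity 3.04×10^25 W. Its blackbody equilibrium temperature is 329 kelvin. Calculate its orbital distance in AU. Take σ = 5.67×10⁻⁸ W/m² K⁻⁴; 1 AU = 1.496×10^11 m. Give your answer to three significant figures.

The flux needed for this T is 4σT⁴/(1−0.056) = 2815 W/m².
From L = 4πd²S, d = √(3.04×10^25/(4π·2815)) = 2.932×10^10 m = 0.1960 AU.

0.196 AU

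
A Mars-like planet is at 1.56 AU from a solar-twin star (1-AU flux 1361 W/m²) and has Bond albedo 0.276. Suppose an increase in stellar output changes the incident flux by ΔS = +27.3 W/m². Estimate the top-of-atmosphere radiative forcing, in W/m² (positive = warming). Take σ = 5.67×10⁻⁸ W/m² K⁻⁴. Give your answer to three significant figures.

Irradiance scales as 1/d², so S = 1361 W/m² × (1/1.56)² = 559.3 W/m².
ΔF = Δ[S(1−α)]/4 = (1−0.276)·+27.3/4 = 4.941 W/m².

4.94 W/m²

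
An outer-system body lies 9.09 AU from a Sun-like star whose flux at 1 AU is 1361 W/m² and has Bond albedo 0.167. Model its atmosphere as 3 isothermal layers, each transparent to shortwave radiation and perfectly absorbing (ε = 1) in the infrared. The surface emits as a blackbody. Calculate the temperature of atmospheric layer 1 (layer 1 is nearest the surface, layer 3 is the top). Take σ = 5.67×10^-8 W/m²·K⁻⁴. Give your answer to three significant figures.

Flux at the orbit: S = 1361/(9.09)² = 16.47 W/m².
Top-of-atmosphere balance: σT_e⁴ = S(1−α)/4 = 3.430 W/m² → T_e = 88.19 K.
The net upward flux σT_e⁴ is constant between every pair of levels, so T_k⁴ = (N+1−k)T_e⁴.
With k = 1: T_1 = (3+1−1)^¼·88.19 K = 116.1 K.

116 K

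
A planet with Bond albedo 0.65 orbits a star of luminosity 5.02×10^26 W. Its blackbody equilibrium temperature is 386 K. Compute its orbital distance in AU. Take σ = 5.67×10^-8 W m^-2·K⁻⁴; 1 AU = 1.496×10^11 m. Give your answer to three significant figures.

The flux needed for this T is 4σT⁴/(1−0.65) = 14390 W m^-2.
From L = 4πd²S, d = √(5.02×10^26/(4π·14390)) = 5.270×10^10 m = 0.3523 AU.

0.352 AU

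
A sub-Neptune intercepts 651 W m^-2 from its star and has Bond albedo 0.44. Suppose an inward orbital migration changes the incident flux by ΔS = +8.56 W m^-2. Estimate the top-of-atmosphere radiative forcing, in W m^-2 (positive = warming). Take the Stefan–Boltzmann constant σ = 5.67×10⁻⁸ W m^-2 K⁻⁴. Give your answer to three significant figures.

TOA radiative forcing: ΔF = (1−α)ΔS/4 = 0.56·(+8.56)/4 = 1.198 W m^-2.

1.20 W m^-2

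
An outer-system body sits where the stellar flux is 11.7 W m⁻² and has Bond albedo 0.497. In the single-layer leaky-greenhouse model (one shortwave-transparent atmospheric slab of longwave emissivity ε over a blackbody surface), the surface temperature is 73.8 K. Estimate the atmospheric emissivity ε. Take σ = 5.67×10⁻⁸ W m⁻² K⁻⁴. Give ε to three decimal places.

0.250

Effective temperature: T_e = [S(1−α)/(4σ)]^(1/4) = 71.37 K.
Since (2−ε)/2 = (T_e/T_s)⁴ = 0.8748, ε = 0.2505.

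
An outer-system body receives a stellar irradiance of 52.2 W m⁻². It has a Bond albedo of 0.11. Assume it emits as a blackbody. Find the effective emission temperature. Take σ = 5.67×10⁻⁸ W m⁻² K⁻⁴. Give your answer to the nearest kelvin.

Averaging over the sphere, the absorbed flux is S(1−α)/4 = 11.61 W m⁻².
Set σT⁴ = 11.61 → T = (11.61/σ)^(1/4) = 119.6 K.

120 kelvin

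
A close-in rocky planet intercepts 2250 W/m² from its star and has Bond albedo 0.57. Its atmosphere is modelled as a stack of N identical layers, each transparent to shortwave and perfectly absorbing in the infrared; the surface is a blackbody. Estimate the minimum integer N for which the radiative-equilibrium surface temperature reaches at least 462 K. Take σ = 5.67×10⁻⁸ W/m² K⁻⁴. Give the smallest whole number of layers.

10

OLR = S(1−α)/4 = 241.9 W/m²; the top layer radiates at T_e = 255.6 K.
Since T_s⁴ = (N+1)T_e⁴, we need N ≥ (T_s/T_e)⁴ − 1 = 9.680.
So N ≥ 9.680; the smallest integer is N = 10.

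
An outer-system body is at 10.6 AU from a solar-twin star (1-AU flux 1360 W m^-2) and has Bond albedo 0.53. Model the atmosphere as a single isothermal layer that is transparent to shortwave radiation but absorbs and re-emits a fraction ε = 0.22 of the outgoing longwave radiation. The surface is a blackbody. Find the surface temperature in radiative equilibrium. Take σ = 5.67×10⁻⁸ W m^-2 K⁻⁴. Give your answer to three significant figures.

72.9 K

Flux at the orbit: S = 1360/(10.6)² = 12.10 W m^-2.
The planet radiates to space at T_e = [S(1−α)/(4σ)]^(1/4) = 70.77 K.
The surface balance (absorbed SW + ε·downward IR = σT_s⁴) with T_a⁴ = T_s⁴/2 reduces to T_s = T_e·[2/(2−ε)]^¼ = 72.86 K.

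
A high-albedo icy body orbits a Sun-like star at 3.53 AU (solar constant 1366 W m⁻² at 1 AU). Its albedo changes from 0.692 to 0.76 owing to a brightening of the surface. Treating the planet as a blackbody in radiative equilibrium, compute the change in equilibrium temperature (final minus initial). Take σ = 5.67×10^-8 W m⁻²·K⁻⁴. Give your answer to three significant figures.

By the inverse-square law, S = 1366/3.53² = 109.6 W m⁻².
With α = 0.692, T₁ = 110.5 K.
Final:   T₂ = [S(1−0.76)/(4σ)]^(1/4) = 103.8 K.
Change: 103.8 − 110.5 = -6.678 K.

-6.68 K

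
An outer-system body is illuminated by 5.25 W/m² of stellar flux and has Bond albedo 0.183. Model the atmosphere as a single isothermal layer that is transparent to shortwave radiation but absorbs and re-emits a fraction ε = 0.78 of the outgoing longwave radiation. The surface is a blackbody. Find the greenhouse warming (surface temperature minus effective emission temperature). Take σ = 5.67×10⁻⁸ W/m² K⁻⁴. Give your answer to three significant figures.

8.67 K

Effective emission temperature (TOA balance): σT_e⁴ = S(1−α)/4 = 1.072 W/m² → T_e = 65.95 K.
The surface balance (absorbed SW + ε·downward IR = σT_s⁴) with T_a⁴ = T_s⁴/2 reduces to T_s = T_e·[2/(2−ε)]^¼ = 74.62 K.
T_s − T_e = 74.62 − 65.95 = 8.674 K.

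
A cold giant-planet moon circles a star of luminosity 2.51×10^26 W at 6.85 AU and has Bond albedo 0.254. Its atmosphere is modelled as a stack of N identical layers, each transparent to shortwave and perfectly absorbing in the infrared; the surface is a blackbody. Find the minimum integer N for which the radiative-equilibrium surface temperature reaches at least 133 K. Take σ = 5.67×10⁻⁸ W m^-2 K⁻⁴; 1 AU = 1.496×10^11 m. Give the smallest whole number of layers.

5

d = 6.85 × 1.496×10^11 m = 1.025×10^12 m.
Flux at the orbit: S = L/(4πd²) = 2.51×10^26/(4π·(1.02×10^12)²) = 19.02 W m^-2.
Top-of-atmosphere balance: σT_e⁴ = S(1−α)/4 = 3.547 W m^-2 → T_e = 88.94 K.
Need (N+1)T_e⁴ ≥ T_s⁴, i.e. N+1 ≥ (133/88.94)⁴ = 5.001.
The minimum whole number is N = 5.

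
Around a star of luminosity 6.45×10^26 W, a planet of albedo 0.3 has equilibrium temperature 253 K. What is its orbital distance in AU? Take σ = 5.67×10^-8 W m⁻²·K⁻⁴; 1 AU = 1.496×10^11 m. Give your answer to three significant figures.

1.31 AU

Energy balance gives S = 4σT⁴/(1−α) = 1327 W m⁻².
Then d = [L/(4πS)]^(1/2) = 1.966×10^11 m, i.e. 1.314 AU.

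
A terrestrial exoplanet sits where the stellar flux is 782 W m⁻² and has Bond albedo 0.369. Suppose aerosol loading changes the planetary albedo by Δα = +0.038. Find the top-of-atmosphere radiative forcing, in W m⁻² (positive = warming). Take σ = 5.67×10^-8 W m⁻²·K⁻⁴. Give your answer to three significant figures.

-7.43 W m⁻²

TOA radiative forcing: ΔF = −S·Δα/4 = −782.0·(+0.038)/4 = -7.429 W m⁻².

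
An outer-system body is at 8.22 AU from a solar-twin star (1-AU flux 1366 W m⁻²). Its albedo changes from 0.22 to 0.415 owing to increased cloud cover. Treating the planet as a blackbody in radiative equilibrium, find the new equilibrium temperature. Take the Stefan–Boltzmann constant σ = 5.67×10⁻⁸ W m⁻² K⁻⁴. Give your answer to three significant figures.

By the inverse-square law, S = 1366/8.22² = 20.22 W m⁻².
New equilibrium: T₂ = [(1−0.415)·20.22/(4σ)]^(1/4) = 84.98 K.

85.0 K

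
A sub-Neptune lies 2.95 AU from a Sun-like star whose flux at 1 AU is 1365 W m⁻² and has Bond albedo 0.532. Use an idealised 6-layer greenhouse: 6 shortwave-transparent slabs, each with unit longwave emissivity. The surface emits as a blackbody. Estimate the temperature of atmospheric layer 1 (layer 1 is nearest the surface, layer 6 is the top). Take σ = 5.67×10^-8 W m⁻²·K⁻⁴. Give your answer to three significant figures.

By the inverse-square law, S = 1365/2.95² = 156.9 W m⁻².
OLR = S(1−α)/4 = 18.35 W m⁻²; the top layer radiates at T_e = 134.1 K.
In the N-layer model, layer k (counted from the surface) has T_k = (N+1−k)^(1/4)·T_e.
With k = 1: T_1 = (6+1−1)^¼·134.1 K = 209.9 K.

210 K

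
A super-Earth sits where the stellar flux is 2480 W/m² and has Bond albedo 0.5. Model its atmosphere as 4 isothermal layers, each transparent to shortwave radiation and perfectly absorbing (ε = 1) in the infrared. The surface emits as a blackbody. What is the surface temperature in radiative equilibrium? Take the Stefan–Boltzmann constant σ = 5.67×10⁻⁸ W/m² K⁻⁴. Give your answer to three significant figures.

Top-of-atmosphere balance: σT_e⁴ = S(1−α)/4 = 310.0 W/m² → T_e = 271.9 K.
With N = 4 opaque layers, T_s = (N+1)^(1/4)·T_e = 5^(1/4)·271.9 = 406.6 K.

407 K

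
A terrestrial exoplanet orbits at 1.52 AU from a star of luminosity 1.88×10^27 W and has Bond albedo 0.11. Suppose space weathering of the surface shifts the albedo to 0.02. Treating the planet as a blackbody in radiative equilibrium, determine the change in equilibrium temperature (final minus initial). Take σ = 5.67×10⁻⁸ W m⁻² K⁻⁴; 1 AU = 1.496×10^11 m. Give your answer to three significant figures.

7.96 K

Orbital distance: d = 1.52 AU = 2.274×10^11 m.
Flux at the orbit: S = L/(4πd²) = 1.88×10^27/(4π·(2.27×10^11)²) = 2893 W m⁻².
Initial: T₁ = [S(1−0.11)/(4σ)]^(1/4) = 326.4 K.
Final:   T₂ = [S(1−0.02)/(4σ)]^(1/4) = 334.4 K.
ΔT = T₂ − T₁ = 7.957 K.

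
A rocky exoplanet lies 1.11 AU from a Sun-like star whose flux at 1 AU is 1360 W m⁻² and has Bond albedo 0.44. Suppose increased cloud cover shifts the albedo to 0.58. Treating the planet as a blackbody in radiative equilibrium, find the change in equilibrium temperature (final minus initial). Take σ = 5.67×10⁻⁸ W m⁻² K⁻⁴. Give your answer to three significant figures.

By the inverse-square law, S = 1360/1.11² = 1104 W m⁻².
With α = 0.44, T₁ = 228.5 K.
With α = 0.58, T₂ = 212.6 K.
Change: 212.6 − 228.5 = -15.86 K.

-15.9 K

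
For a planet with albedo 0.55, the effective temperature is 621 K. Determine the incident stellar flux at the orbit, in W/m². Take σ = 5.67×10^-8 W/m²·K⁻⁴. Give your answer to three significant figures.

Invert the energy balance for S: S = 4σT⁴/(1−α).
The emitted flux is σT⁴ = 8432 W/m².
So S = 4×8432/(1−0.55) = 74950 W/m².

75000 W/m²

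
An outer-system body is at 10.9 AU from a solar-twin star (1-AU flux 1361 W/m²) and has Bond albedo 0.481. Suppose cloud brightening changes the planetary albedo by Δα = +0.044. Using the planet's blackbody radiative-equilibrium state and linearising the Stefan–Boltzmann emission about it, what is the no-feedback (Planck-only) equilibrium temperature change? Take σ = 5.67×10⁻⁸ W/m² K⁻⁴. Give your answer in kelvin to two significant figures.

-1.5 K

Irradiance scales as 1/d², so S = 1361 W/m² × (1/10.9)² = 11.46 W/m².
Reference equilibrium: T_e = [S(1−α)/(4σ)]^(1/4) = 71.55 K.
TOA radiative forcing: ΔF = −S·Δα/4 = −11.46·(+0.044)/4 = -0.1260 W/m².
Linearising σT⁴ gives d(σT⁴)/dT = 4σT_e³ = 0.08309 W/m² per K.
Hence the no-feedback warming is ΔF/(4σT_e³) = -1.52 K.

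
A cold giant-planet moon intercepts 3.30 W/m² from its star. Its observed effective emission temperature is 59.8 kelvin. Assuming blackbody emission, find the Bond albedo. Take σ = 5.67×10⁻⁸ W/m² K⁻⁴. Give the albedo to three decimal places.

From σT⁴ = S(1−α)/4 we invert for α: 1−α = 4σT⁴/S.
σT⁴ = 0.7251 W/m², so 4σT⁴ = 2.900 W/m².
1−α = 2.900/3.300 = 0.8789, so α = 0.1211.

0.121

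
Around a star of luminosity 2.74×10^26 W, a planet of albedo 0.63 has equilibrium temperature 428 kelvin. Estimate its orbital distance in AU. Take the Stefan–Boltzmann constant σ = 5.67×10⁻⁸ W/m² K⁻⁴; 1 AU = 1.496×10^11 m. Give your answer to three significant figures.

The flux needed for this T is 4σT⁴/(1−0.63) = 20570 W/m².
From L = 4πd²S, d = √(2.74×10^26/(4π·20570)) = 3.256×10^10 m = 0.2176 AU.

0.218 AU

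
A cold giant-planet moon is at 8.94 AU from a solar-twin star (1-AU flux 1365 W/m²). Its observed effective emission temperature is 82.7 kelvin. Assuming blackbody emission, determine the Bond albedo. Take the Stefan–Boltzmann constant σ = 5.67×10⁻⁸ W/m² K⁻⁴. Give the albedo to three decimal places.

0.379

By the inverse-square law, S = 1365/8.94² = 17.08 W/m².
Energy balance: S(1−α)/4 = σT⁴, so 1−α = 4σT⁴/S.
σT⁴ = 2.652 W/m², so 4σT⁴ = 10.61 W/m².
Hence α = 1 − 10.61/17.08 = 0.3788.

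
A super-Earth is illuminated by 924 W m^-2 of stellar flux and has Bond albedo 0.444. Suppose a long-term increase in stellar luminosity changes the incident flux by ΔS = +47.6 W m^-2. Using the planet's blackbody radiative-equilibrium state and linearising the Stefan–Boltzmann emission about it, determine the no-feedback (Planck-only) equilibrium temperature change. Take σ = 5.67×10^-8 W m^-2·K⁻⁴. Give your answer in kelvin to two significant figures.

2.8 K

Unperturbed T_e = [924.0·(1−0.444)/(4σ)]^¼ = 218.2 K.
Only a fraction (1−α) is absorbed and it's spread over 4πR², so ΔF = (1−α)ΔS/4 = 6.616 W m^-2.
The Planck feedback parameter is 4σT_e³ = 2.355 W m^-2/K.
ΔT₀ = ΔF/λ_P = 6.616/2.355 = 2.81 K.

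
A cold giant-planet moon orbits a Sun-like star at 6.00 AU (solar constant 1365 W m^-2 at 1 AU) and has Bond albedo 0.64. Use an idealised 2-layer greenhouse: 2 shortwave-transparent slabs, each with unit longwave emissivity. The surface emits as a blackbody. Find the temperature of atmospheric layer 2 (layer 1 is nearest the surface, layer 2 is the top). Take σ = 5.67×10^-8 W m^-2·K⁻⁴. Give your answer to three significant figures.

Flux at the orbit: S = 1365/(6.00)² = 37.92 W m^-2.
Top-of-atmosphere balance: σT_e⁴ = S(1−α)/4 = 3.412 W m^-2 → T_e = 88.08 K.
Each opaque layer satisfies 2T_j⁴ = T_{j−1}⁴ + T_{j+1}⁴, giving T_k⁴ = (N+1−k)T_e⁴.
T_2 = (1)^(1/4)·88.08 = 88.08 K.

88.1 kelvin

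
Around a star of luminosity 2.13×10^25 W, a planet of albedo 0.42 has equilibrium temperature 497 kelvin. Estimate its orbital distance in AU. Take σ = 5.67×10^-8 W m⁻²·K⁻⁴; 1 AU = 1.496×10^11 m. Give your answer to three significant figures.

The flux needed for this T is 4σT⁴/(1−0.42) = 23860 W m⁻².
S = L/(4πd²) → d = √(L/4πS) = √(2.13×10^25/(4π·23860)) = 8.429×10^9 m = 0.05634 AU.

0.0563 AU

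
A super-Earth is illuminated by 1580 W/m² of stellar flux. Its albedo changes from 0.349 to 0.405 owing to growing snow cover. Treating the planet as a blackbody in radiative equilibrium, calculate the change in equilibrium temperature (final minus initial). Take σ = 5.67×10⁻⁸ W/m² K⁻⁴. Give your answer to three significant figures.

Initial: T₁ = [S(1−0.349)/(4σ)]^(1/4) = 259.5 K.
With α = 0.405, T₂ = 253.7 K.
Change: 253.7 − 259.5 = -5.770 K.

-5.77 K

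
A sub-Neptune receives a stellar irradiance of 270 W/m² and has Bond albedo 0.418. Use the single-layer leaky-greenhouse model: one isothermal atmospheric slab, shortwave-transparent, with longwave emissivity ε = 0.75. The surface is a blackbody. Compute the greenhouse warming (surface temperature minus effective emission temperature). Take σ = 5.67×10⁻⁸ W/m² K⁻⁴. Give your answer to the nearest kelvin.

20 K

Effective emission temperature (TOA balance): σT_e⁴ = S(1−α)/4 = 39.29 W/m² → T_e = 162.2 K.
For a single slab of emissivity ε, T_s⁴ = 2T_e⁴/(2−ε); thus T_s = 162.2·(1.6)^(1/4) = 182.5 K.
T_s − T_e = 182.5 − 162.2 = 20.23 K.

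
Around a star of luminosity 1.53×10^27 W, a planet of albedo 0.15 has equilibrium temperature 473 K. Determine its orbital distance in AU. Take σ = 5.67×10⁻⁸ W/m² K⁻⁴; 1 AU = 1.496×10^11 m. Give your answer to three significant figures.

0.638 AU

Required flux: S = 4σT⁴/(1−α) = 13360 W/m².
From L = 4πd²S, d = √(1.53×10^27/(4π·13360)) = 9.548×10^10 m = 0.6382 AU.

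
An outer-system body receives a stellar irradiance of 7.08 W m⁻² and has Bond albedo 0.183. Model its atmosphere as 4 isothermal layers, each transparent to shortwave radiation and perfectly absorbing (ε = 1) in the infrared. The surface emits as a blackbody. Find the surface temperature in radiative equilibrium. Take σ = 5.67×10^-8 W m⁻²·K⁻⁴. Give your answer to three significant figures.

Top-of-atmosphere balance: σT_e⁴ = S(1−α)/4 = 1.446 W m⁻² → T_e = 71.06 K.
Layer-by-layer balance gives σT_s⁴ = (N+1)σT_e⁴, so T_s = 5^¼·71.06 = 106.3 K.

106 K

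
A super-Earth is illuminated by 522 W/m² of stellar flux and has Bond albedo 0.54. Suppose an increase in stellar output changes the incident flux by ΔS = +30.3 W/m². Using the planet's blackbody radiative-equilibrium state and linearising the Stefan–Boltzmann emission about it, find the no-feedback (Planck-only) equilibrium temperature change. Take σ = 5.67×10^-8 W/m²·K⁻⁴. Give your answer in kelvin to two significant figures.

The baseline emission temperature is T_e = 180.4 K.
TOA radiative forcing: ΔF = (1−α)ΔS/4 = 0.46·(+30.3)/4 = 3.484 W/m².
The Planck feedback parameter is 4σT_e³ = 1.331 W/m²/K.
ΔT₀ = ΔF/λ_P = 3.484/1.331 = 2.62 K.

2.6 K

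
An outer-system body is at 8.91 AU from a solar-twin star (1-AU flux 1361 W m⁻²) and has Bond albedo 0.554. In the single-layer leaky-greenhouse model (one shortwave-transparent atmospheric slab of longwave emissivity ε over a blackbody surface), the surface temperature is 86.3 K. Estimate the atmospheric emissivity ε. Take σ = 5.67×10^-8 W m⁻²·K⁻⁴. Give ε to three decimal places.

Irradiance scales as 1/d², so S = 1361 W m⁻² × (1/8.91)² = 17.14 W m⁻².
TOA balance gives T_e = 76.20 K.
Since (2−ε)/2 = (T_e/T_s)⁴ = 0.6078, ε = 0.7844.

0.784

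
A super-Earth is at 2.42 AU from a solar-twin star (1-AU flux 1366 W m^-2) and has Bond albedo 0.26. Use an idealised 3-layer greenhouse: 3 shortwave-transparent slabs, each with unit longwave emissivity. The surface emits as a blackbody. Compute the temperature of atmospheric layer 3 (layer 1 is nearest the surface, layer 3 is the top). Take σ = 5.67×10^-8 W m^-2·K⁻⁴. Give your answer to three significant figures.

166 K

Irradiance scales as 1/d², so S = 1366 W m^-2 × (1/2.42)² = 233.2 W m^-2.
Top-of-atmosphere balance: σT_e⁴ = S(1−α)/4 = 43.15 W m^-2 → T_e = 166.1 K.
In the N-layer model, layer k (counted from the surface) has T_k = (N+1−k)^(1/4)·T_e.
With k = 3: T_3 = (3+1−3)^¼·166.1 K = 166.1 K.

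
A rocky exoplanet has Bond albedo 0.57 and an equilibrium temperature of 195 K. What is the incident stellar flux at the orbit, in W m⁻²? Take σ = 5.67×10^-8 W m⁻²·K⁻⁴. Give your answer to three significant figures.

763 W m⁻²

From S(1−α)/4 = σT⁴: S = 4σT⁴/(1−α).
The emitted flux is σT⁴ = 81.98 W m⁻².
So S = 4×81.98/(1−0.57) = 762.6 W m⁻².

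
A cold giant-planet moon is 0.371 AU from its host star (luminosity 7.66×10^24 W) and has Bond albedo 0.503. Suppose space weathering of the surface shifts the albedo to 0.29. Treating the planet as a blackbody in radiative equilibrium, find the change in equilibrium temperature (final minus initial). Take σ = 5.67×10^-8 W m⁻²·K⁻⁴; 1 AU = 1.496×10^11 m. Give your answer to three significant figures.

d = 0.371 × 1.496×10^11 m = 5.550×10^10 m.
Spreading L over a sphere of radius d: S = 7.66×10^24/(4π·5.55×10^10²) = 197.9 W m⁻².
Before: T₁ = [197.9·0.497/(4σ)]^(1/4) = 144.3 K.
After:  T₂ = [197.9·0.71/(4σ)]^(1/4) = 157.8 K.
ΔT = T₂ − T₁ = 13.46 K.

13.5 K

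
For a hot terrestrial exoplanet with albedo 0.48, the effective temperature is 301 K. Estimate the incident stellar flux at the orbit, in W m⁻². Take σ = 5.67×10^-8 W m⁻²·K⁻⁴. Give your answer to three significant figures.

3580 W m⁻²

Invert the energy balance for S: S = 4σT⁴/(1−α).
The emitted flux is σT⁴ = 465.4 W m⁻².
So S = 4×465.4/(1−0.48) = 3580 W m⁻².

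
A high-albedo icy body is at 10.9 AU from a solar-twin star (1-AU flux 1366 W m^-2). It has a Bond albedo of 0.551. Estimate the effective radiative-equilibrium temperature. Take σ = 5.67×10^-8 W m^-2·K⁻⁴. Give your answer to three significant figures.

Flux at the orbit: S = 1366/(10.9)² = 11.50 W m^-2.
Absorbed flux (global mean): S(1−α)/4 = 11.50·0.449/4 = 1.291 W m^-2.
In equilibrium σT⁴ equals this, so T = 69.07 K.

69.1 kelvin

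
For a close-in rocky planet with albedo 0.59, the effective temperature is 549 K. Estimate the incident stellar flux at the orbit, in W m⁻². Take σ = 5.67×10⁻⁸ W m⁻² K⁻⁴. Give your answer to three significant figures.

From S(1−α)/4 = σT⁴: S = 4σT⁴/(1−α).
σT⁴ = 5.67×10⁻⁸·(549)⁴ = 5151 W m⁻².
So S = 4×5151/(1−0.59) = 50250 W m⁻².

50300 W m⁻²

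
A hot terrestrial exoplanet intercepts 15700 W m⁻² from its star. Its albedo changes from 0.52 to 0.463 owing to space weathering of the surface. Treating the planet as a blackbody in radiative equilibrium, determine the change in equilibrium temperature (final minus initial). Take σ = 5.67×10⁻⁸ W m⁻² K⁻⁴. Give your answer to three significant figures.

12.1 K

With α = 0.52, T₁ = 426.9 K.
After:  T₂ = [15700·0.537/(4σ)]^(1/4) = 439.1 K.
Change: 439.1 − 426.9 = 12.15 K.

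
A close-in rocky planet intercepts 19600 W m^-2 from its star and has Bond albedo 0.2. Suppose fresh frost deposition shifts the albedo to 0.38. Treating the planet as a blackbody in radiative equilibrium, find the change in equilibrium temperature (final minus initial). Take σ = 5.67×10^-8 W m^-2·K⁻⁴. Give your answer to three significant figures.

-31.7 K

Initial: T₁ = [S(1−0.2)/(4σ)]^(1/4) = 512.8 K.
Final:   T₂ = [S(1−0.38)/(4σ)]^(1/4) = 481.1 K.
ΔT = T₂ − T₁ = -31.66 K.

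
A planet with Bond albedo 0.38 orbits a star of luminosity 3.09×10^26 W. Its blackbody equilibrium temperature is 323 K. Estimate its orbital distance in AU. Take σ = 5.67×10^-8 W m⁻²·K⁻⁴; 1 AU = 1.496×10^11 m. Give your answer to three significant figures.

Energy balance gives S = 4σT⁴/(1−α) = 3982 W m⁻².
S = L/(4πd²) → d = √(L/4πS) = √(3.09×10^26/(4π·3982)) = 7.859×10^10 m = 0.5253 AU.

0.525 AU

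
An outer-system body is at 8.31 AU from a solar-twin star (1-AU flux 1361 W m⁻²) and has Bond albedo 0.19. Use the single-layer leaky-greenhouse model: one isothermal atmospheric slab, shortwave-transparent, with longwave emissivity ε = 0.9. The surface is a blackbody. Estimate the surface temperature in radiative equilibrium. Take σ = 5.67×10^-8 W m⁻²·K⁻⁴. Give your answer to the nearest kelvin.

Flux at the orbit: S = 1361/(8.31)² = 19.71 W m⁻².
The planet radiates to space at T_e = [S(1−α)/(4σ)]^(1/4) = 91.60 K.
Surface balance with a leaky layer gives σT_s⁴ = σT_e⁴·2/(2−ε), so T_s = T_e·[2/(2−0.9)]^(1/4) = 106.4 K.

106 K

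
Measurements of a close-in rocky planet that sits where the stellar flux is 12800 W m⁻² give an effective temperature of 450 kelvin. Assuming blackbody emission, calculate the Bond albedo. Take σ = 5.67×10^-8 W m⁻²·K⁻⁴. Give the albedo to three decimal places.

0.273

Rearranging the radiative balance, α = 1 − 4σT⁴/S.
4σT⁴ = 4·5.67×10⁻⁸·(450)⁴ = 9300 W m⁻².
Hence α = 1 − 9300/12800 = 0.2734.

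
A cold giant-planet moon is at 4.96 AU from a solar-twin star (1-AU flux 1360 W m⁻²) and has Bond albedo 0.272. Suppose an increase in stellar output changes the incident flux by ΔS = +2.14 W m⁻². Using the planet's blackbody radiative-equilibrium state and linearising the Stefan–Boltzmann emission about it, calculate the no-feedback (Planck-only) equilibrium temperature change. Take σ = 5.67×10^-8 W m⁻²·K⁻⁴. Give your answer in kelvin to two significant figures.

Irradiance scales as 1/d², so S = 1360 W m⁻² × (1/4.96)² = 55.28 W m⁻².
The baseline emission temperature is T_e = 115.4 K.
ΔF = Δ[S(1−α)]/4 = (1−0.272)·+2.14/4 = 0.3895 W m⁻².
Planck response: λ_P = 4σT_e³ = 4·5.67×10⁻⁸·(115.4)³ = 0.3487 W m⁻²/K.
Hence the no-feedback warming is ΔF/(4σT_e³) = 1.12 K.

1.1 K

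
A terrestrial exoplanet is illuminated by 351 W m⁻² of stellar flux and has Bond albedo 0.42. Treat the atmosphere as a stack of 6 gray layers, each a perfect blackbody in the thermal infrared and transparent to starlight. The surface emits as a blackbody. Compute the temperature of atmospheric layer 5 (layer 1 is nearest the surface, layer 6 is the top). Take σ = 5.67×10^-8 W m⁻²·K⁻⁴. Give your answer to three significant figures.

206 K

Top-of-atmosphere balance: σT_e⁴ = S(1−α)/4 = 50.90 W m⁻² → T_e = 173.1 K.
The net upward flux σT_e⁴ is constant between every pair of levels, so T_k⁴ = (N+1−k)T_e⁴.
T_5 = (2)^(1/4)·173.1 = 205.8 K.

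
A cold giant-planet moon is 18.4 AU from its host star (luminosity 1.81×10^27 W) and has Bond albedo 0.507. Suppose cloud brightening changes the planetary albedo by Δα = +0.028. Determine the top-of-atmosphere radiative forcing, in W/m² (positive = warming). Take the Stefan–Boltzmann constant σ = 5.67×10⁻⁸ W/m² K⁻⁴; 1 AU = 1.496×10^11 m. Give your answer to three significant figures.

Orbital distance: d = 18.4 AU = 2.753×10^12 m.
Flux at the orbit: S = L/(4πd²) = 1.81×10^27/(4π·(2.75×10^12)²) = 19.01 W/m².
ΔF = −(S/4)Δα = −(19.01/4)×(+0.028) = -0.1331 W/m².

-0.133 W/m²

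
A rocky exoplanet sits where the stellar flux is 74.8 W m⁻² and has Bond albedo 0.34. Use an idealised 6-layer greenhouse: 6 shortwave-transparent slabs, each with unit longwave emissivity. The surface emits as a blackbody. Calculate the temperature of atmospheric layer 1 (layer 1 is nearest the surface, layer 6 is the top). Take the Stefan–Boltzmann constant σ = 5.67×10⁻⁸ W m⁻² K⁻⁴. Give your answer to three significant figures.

OLR = S(1−α)/4 = 12.34 W m⁻²; the top layer radiates at T_e = 121.5 K.
In the N-layer model, layer k (counted from the surface) has T_k = (N+1−k)^(1/4)·T_e.
T_1 = (6)^(1/4)·121.5 = 190.1 K.

190 kelvin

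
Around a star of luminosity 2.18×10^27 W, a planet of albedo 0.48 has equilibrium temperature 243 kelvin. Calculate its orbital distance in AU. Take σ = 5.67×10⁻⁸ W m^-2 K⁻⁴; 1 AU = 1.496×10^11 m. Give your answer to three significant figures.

2.26 AU

The flux needed for this T is 4σT⁴/(1−0.48) = 1521 W m^-2.
S = L/(4πd²) → d = √(L/4πS) = √(2.18×10^27/(4π·1521)) = 3.377×10^11 m = 2.258 AU.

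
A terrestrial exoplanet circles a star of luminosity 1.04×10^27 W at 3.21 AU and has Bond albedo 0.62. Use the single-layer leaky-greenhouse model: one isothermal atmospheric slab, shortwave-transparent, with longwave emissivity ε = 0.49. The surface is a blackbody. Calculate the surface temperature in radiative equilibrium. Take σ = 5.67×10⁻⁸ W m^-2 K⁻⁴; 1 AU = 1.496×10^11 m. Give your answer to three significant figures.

d = 3.21 × 1.496×10^11 m = 4.802×10^11 m.
S = L/(4πd²) = 358.9 W m^-2.
Effective emission temperature (TOA balance): σT_e⁴ = S(1−α)/4 = 34.09 W m^-2 → T_e = 156.6 K.
Surface balance with a leaky layer gives σT_s⁴ = σT_e⁴·2/(2−ε), so T_s = T_e·[2/(2−0.49)]^(1/4) = 168.0 K.

168 K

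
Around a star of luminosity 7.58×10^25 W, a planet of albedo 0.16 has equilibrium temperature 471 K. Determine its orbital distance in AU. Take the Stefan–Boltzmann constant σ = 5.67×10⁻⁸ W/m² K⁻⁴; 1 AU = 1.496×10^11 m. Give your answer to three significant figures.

0.142 AU

Energy balance gives S = 4σT⁴/(1−α) = 13290 W/m².
S = L/(4πd²) → d = √(L/4πS) = √(7.58×10^25/(4π·13290)) = 2.131×10^10 m = 0.1424 AU.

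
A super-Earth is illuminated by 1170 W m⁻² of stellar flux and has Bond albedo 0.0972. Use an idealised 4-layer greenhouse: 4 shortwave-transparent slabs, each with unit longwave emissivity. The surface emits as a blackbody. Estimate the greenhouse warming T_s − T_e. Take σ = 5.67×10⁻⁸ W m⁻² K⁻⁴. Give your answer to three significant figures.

OLR = S(1−α)/4 = 264.1 W m⁻²; the top layer radiates at T_e = 261.2 K.
Surface: T_s = (5)^¼·T_e = 390.6 K.
Warming: T_s − T_e = 129.4 K.

129 K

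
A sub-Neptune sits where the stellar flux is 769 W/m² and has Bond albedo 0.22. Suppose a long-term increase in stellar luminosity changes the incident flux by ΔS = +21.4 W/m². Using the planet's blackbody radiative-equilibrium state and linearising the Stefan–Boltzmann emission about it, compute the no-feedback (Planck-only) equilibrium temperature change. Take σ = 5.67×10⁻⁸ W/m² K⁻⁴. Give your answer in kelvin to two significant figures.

1.6 K

Reference equilibrium: T_e = [S(1−α)/(4σ)]^(1/4) = 226.8 K.
TOA radiative forcing: ΔF = (1−α)ΔS/4 = 0.78·(+21.4)/4 = 4.173 W/m².
The Planck feedback parameter is 4σT_e³ = 2.645 W/m²/K.
Hence the no-feedback warming is ΔF/(4σT_e³) = 1.58 K.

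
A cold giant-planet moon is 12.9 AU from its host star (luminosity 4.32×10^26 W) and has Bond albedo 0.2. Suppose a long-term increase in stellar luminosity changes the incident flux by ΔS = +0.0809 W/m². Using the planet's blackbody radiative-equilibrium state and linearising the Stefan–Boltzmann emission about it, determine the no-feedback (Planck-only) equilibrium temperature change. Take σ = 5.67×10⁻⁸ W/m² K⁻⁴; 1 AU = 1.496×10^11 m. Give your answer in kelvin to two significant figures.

Orbital distance: d = 12.9 AU = 1.930×10^12 m.
S = L/(4πd²) = 9.231 W/m².
Reference equilibrium: T_e = [S(1−α)/(4σ)]^(1/4) = 75.54 K.
TOA radiative forcing: ΔF = (1−α)ΔS/4 = 0.8·(+0.0809)/4 = 0.01618 W/m².
Planck response: λ_P = 4σT_e³ = 4·5.67×10⁻⁸·(75.54)³ = 0.09776 W/m²/K.
ΔT₀ = ΔF/λ_P = 0.01618/0.09776 = 0.166 K.

0.17 kelvin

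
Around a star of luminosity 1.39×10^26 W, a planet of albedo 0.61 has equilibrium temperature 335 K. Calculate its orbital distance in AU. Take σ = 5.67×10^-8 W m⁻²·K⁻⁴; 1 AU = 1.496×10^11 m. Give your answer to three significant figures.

0.260 AU

Required flux: S = 4σT⁴/(1−α) = 7324 W m⁻².
Then d = [L/(4πS)]^(1/2) = 3.886×10^10 m, i.e. 0.2598 AU.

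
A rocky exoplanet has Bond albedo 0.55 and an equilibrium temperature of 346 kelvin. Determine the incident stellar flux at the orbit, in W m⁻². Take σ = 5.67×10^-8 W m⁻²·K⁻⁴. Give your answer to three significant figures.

Invert the energy balance for S: S = 4σT⁴/(1−α).
σT⁴ = 5.67×10⁻⁸·(346)⁴ = 812.6 W m⁻².
S = 4·812.6/0.45 = 7223 W m⁻².

7220 W m⁻²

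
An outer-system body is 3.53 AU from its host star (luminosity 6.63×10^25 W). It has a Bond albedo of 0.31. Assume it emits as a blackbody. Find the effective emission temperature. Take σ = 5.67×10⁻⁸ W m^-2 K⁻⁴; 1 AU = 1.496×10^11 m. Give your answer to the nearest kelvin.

87 kelvin

Orbital distance: d = 3.53 AU = 5.281×10^11 m.
Flux at the orbit: S = L/(4πd²) = 6.63×10^25/(4π·(5.28×10^11)²) = 18.92 W m^-2.
The planet absorbs (1−α)S over its disc πR² and re-emits over 4πR², so the mean absorbed flux is (1−0.31)·18.92/4 = 3.263 W m^-2.
Set σT⁴ = 3.263 → T = (3.263/σ)^(1/4) = 87.10 K.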